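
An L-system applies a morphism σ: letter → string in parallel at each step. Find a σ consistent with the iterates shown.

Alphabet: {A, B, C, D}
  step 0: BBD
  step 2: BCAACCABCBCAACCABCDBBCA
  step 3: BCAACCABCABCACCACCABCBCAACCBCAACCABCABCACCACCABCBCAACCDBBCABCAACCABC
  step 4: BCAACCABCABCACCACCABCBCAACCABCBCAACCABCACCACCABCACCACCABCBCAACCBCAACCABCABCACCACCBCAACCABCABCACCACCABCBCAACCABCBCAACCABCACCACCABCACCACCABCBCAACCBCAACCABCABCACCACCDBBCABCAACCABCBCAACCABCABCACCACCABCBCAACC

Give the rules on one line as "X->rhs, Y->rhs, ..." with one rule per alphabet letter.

A->ABC, B->BCA, C->ACC, D->DB

  step 3 ⇒ step 4: BCAACCABCABCACCACCABCBCAACCBCAACCABCABCACCACCABCBCAACCDBBCABCAACCABC ⇒ BCA·ACC·ABC·ABC·ACC·ACC·ABC·BCA·ACC·ABC·BCA·ACC·ABC·ACC·ACC·ABC·ACC·ACC·ABC·BCA·ACC·BCA·ACC·ABC·ABC·ACC·ACC·BCA·ACC·ABC·ABC·ACC·ACC·ABC·BCA·ACC·ABC·BCA·ACC·ABC·ACC·ACC·ABC·ACC·ACC·ABC·BCA·ACC·BCA·ACC·ABC·ABC·ACC·ACC·DB·BCA·BCA·ACC·ABC·BCA·ACC·ABC·ABC·ACC·ACC·ABC·BCA·ACC
    A ↦ ABC
    B ↦ BCA
    C ↦ ACC
    D ↦ DB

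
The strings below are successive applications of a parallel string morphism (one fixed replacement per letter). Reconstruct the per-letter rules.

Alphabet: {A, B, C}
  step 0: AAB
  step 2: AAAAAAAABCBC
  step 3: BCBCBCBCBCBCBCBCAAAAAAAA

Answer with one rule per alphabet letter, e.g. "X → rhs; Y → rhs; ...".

A->BC, B->AA, C->AA

  step 2 ⇒ step 3: AAAAAAAABCBC ⇒ BC·BC·BC·BC·BC·BC·BC·BC·AA·AA·AA·AA
    A ↦ BC
    B ↦ AA
    C ↦ AA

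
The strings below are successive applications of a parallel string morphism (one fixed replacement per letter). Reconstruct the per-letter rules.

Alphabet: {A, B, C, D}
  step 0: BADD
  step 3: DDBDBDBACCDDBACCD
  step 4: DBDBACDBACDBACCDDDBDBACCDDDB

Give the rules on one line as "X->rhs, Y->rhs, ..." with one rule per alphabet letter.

  step 3 ⇒ step 4: DDBDBDBACCDDBACCD ⇒ DB·DB·AC·DB·AC·DB·AC·C·D·D·DB·DB·AC·C·D·D·DB
    A ↦ C
    B ↦ AC
    C ↦ D
    D ↦ DB

A->C, B->AC, C->D, D->DB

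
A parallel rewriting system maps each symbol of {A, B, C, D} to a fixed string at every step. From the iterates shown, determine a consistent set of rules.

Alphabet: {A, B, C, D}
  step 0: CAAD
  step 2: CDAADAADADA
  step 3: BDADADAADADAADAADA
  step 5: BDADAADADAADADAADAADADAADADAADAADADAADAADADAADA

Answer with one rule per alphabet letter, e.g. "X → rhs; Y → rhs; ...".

  step 2 ⇒ step 3: CDAADAADADA ⇒ BD·A·DA·DA·A·DA·DA·A·DA·A·DA
    A ↦ DA
    C ↦ BD
    D ↦ A
    B ↦ CD  (constrained at step 3)

A->DA, B->CD, C->BD, D->A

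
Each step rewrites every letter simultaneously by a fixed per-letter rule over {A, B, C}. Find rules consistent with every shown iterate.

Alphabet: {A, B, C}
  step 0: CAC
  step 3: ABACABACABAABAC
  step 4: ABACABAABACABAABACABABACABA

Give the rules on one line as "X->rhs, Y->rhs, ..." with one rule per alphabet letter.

  step 3 ⇒ step 4: ABACABACABAABAC ⇒ AB·AC·AB·A·AB·AC·AB·A·AB·AC·AB·AB·AC·AB·A
    A ↦ AB
    B ↦ AC
    C ↦ A

A->AB, B->AC, C->A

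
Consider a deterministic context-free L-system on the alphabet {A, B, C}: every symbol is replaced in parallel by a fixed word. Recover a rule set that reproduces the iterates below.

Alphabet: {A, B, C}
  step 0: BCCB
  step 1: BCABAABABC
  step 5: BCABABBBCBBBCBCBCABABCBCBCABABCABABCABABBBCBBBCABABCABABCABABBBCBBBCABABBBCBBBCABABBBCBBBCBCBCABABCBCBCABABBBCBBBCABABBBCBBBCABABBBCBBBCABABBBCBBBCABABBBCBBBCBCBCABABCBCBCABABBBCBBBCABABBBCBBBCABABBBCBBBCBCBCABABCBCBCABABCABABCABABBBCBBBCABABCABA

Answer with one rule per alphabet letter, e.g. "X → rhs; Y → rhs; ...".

A->BB, B->BC, C->ABA

  step 0 ⇒ step 1: BCCB ⇒ BC·ABA·ABA·BC
    B ↦ BC
    C ↦ ABA
    A ↦ BB  (constrained at step 1)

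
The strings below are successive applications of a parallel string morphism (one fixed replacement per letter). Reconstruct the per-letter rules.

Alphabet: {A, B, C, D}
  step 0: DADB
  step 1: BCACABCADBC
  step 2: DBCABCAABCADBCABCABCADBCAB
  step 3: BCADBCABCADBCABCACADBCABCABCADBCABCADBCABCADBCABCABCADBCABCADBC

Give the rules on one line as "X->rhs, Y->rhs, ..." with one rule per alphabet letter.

  step 2 ⇒ step 3: DBCABCAABCADBCABCABCADBCAB ⇒ BCA·DBC·AB·CA·DBC·AB·CA·CA·DBC·AB·CA·BCA·DBC·AB·CA·DBC·AB·CA·DBC·AB·CA·BCA·DBC·AB·CA·DBC
    A ↦ CA
    B ↦ DBC
    C ↦ AB
    D ↦ BCA

A->CA, B->DBC, C->AB, D->BCA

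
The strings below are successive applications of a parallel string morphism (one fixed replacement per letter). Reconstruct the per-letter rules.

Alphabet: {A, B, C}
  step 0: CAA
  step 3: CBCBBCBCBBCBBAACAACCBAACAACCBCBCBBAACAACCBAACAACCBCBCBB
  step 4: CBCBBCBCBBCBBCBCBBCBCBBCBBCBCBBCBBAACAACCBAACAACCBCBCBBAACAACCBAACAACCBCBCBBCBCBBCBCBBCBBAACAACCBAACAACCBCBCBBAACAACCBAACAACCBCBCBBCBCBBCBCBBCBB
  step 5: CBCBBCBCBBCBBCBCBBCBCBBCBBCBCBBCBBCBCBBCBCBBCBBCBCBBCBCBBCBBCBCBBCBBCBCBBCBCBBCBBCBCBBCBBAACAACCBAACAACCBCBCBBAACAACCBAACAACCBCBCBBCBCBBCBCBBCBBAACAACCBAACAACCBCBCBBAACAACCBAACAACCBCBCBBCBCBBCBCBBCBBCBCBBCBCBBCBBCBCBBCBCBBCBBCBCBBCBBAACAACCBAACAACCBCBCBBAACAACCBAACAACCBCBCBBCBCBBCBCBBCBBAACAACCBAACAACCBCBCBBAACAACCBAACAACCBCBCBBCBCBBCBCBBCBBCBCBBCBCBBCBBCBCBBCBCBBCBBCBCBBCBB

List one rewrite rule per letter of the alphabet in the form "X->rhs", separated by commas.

  step 4 ⇒ step 5: CBCBBCBCBBCBBCBCBBCBCBBCBBCBCBBCBBAACAACCBAACAACCBCBCBBAACAACCBAACAACCBCBCBBCBCBBCBCBBCBBAACAACCBAACAACCBCBCBBAACAACCBAACAACCBCBCBBCBCBBCBCBBCBB ⇒ CB·CBB·CB·CBB·CBB·CB·CBB·CB·CBB·CBB·CB·CBB·CBB·CB·CBB·CB·CBB·CBB·CB·CBB·CB·CBB·CBB·CB·CBB·CBB·CB·CBB·CB·CBB·CBB·CB·CBB·CBB·AAC·AAC·CB·AAC·AAC·CB·CB·CBB·AAC·AAC·CB·AAC·AAC·CB·CB·CBB·CB·CBB·CB·CBB·CBB·AAC·AAC·CB·AAC·AAC·CB·CB·CBB·AAC·AAC·CB·AAC·AAC·CB·CB·CBB·CB·CBB·CB·CBB·CBB·CB·CBB·CB·CBB·CBB·CB·CBB·CB·CBB·CBB·CB·CBB·CBB·AAC·AAC·CB·AAC·AAC·CB·CB·CBB·AAC·AAC·CB·AAC·AAC·CB·CB·CBB·CB·CBB·CB·CBB·CBB·AAC·AAC·CB·AAC·AAC·CB·CB·CBB·AAC·AAC·CB·AAC·AAC·CB·CB·CBB·CB·CBB·CB·CBB·CBB·CB·CBB·CB·CBB·CBB·CB·CBB·CB·CBB·CBB·CB·CBB·CBB
    A ↦ AAC
    B ↦ CBB
    C ↦ CB

A->AAC, B->CBB, C->CB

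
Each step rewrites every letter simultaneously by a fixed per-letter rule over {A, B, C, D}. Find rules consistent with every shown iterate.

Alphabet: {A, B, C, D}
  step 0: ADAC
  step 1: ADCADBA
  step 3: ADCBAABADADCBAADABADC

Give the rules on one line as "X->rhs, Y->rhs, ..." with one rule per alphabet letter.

A->AD, B->AB, C->BA, D->C

  step 0 ⇒ step 1: ADAC ⇒ AD·C·AD·BA
    A ↦ AD
    C ↦ BA
    D ↦ C
    B ↦ AB  (constrained at step 1)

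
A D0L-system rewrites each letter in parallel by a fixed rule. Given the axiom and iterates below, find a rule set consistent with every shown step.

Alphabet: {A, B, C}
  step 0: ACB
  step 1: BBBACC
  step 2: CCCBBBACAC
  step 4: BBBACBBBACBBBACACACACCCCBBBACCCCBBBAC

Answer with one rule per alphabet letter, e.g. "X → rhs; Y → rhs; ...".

A->BBB, B->C, C->AC

  step 1 ⇒ step 2: BBBACC ⇒ C·C·C·BBB·AC·AC
    A ↦ BBB
    B ↦ C
    C ↦ AC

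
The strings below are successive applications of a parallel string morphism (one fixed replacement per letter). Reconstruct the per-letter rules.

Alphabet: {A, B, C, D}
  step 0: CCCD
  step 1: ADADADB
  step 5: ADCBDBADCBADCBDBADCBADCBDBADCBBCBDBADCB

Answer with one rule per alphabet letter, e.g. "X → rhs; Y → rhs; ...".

A->D, B->CB, C->AD, D->B

  step 0 ⇒ step 1: CCCD ⇒ AD·AD·AD·B
    C ↦ AD
    D ↦ B
    A ↦ D  (constrained at step 1)
    B ↦ CB  (constrained at step 1)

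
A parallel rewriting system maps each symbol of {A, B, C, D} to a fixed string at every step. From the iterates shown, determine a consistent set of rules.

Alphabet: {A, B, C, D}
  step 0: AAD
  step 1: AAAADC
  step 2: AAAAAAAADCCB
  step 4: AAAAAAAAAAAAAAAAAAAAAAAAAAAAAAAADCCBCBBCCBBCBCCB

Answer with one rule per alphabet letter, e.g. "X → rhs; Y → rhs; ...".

  step 1 ⇒ step 2: AAAADC ⇒ AA·AA·AA·AA·DC·CB
    A ↦ AA
    C ↦ CB
    D ↦ DC
    B ↦ BC  (constrained at step 2)

A->AA, B->BC, C->CB, D->DC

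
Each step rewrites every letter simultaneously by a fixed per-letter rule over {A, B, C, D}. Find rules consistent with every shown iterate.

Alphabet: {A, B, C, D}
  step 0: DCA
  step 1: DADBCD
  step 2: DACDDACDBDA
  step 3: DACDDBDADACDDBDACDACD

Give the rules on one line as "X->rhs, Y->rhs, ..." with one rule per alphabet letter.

  step 2 ⇒ step 3: DACDDACDBDA ⇒ DA·CD·DB·DA·DA·CD·DB·DA·C·DA·CD
    A ↦ CD
    B ↦ C
    C ↦ DB
    D ↦ DA

A->CD, B->C, C->DB, D->DA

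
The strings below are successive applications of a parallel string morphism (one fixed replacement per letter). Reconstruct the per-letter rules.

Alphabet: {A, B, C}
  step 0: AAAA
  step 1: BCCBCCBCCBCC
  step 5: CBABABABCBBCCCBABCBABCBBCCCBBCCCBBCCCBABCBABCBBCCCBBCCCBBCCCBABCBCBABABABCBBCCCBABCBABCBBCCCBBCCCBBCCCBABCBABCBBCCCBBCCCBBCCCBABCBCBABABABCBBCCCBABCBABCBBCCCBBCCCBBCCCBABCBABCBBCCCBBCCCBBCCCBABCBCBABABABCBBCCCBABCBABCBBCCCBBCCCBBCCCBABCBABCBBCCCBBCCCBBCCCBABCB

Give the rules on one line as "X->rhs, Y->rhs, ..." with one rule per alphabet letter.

  step 0 ⇒ step 1: AAAA ⇒ BCC·BCC·BCC·BCC
    A ↦ BCC
    B ↦ CB  (constrained at step 1)
    C ↦ AB  (constrained at step 1)

A->BCC, B->CB, C->AB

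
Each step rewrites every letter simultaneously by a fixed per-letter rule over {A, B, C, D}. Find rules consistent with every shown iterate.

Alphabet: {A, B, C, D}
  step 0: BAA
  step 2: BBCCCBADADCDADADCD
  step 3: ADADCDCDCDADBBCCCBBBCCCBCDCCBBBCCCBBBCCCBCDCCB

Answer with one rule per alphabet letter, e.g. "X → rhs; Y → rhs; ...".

  step 2 ⇒ step 3: BBCCCBADADCDADADCD ⇒ AD·AD·CD·CD·CD·AD·BBC·CCB·BBC·CCB·CD·CCB·BBC·CCB·BBC·CCB·CD·CCB
    A ↦ BBC
    B ↦ AD
    C ↦ CD
    D ↦ CCB

A->BBC, B->AD, C->CD, D->CCB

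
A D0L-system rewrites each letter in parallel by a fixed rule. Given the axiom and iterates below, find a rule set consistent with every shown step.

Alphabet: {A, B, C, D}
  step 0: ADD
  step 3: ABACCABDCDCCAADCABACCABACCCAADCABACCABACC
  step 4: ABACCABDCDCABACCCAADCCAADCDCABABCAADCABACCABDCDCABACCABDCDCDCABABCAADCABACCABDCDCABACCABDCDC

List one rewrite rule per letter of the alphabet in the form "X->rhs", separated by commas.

  step 3 ⇒ step 4: ABACCABDCDCCAADCABACCABACCCAADCABACCABACC ⇒ AB·ACC·AB·DC·DC·AB·ACC·CAA·DC·CAA·DC·DC·AB·AB·CAA·DC·AB·ACC·AB·DC·DC·AB·ACC·AB·DC·DC·DC·AB·AB·CAA·DC·AB·ACC·AB·DC·DC·AB·ACC·AB·DC·DC
    A ↦ AB
    B ↦ ACC
    C ↦ DC
    D ↦ CAA

A->AB, B->ACC, C->DC, D->CAA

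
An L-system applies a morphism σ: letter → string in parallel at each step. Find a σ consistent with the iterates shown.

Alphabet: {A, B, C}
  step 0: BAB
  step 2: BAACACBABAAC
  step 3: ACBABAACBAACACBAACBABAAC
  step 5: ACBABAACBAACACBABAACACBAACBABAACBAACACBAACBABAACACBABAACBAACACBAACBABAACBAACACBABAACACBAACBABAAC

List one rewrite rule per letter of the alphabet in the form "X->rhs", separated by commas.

  step 2 ⇒ step 3: BAACACBABAAC ⇒ AC·BA·BA·AC·BA·AC·AC·BA·AC·BA·BA·AC
    A ↦ BA
    B ↦ AC
    C ↦ AC

A->BA, B->AC, C->AC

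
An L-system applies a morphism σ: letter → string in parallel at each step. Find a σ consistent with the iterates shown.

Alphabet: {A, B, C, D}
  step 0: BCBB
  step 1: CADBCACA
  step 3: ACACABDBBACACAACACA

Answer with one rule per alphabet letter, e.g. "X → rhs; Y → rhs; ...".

  step 0 ⇒ step 1: BCBB ⇒ CA·DB·CA·CA
    B ↦ CA
    C ↦ DB
    A ↦ B  (constrained at step 1)
    D ↦ A  (constrained at step 1)

A->B, B->CA, C->DB, D->A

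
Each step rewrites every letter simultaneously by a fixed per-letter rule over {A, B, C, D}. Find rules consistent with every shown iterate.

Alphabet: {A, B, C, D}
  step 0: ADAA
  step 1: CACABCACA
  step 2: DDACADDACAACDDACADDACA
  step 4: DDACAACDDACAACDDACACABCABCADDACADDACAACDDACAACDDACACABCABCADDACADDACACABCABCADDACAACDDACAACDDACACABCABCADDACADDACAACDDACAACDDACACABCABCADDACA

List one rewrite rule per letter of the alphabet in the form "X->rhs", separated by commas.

A->CA, B->AC, C->DDA, D->CAB

  step 1 ⇒ step 2: CACABCACA ⇒ DDA·CA·DDA·CA·AC·DDA·CA·DDA·CA
    A ↦ CA
    B ↦ AC
    C ↦ DDA
  step 0 ⇒ step 1: ADAA ⇒ CA·CAB·CA·CA
    D ↦ CAB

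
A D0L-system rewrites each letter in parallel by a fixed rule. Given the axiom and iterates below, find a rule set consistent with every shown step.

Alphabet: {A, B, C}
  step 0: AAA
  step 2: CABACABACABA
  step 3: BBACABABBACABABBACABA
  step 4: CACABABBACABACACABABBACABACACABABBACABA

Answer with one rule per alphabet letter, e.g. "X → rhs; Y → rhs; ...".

  step 3 ⇒ step 4: BBACABABBACABABBACABA ⇒ CA·CA·BA·B·BA·CA·BA·CA·CA·BA·B·BA·CA·BA·CA·CA·BA·B·BA·CA·BA
    A ↦ BA
    B ↦ CA
    C ↦ B

A->BA, B->CA, C->B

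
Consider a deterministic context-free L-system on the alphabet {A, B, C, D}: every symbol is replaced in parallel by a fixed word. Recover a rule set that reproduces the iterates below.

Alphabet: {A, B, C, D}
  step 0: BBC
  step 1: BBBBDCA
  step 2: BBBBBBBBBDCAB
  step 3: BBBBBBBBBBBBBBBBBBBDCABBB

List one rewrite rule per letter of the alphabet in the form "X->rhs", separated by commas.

A->B, B->BB, C->DCA, D->B

  step 2 ⇒ step 3: BBBBBBBBBDCAB ⇒ BB·BB·BB·BB·BB·BB·BB·BB·BB·B·DCA·B·BB
    A ↦ B
    B ↦ BB
    C ↦ DCA
    D ↦ B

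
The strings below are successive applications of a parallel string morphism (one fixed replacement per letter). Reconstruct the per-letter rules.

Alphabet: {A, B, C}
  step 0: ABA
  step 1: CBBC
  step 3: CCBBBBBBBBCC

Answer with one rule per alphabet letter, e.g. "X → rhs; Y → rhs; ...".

A->C, B->BB, C->AA

  step 0 ⇒ step 1: ABA ⇒ C·BB·C
    A ↦ C
    B ↦ BB
    C ↦ AA  (constrained at step 1)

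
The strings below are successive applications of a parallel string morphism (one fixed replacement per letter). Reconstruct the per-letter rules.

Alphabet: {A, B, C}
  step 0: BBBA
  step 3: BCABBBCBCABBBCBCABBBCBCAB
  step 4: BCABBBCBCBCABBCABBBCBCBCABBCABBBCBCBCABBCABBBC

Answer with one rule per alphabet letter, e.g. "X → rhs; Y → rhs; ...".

A->B, B->BC, C->AB

  step 3 ⇒ step 4: BCABBBCBCABBBCBCABBBCBCAB ⇒ BC·AB·B·BC·BC·BC·AB·BC·AB·B·BC·BC·BC·AB·BC·AB·B·BC·BC·BC·AB·BC·AB·B·BC
    A ↦ B
    B ↦ BC
    C ↦ AB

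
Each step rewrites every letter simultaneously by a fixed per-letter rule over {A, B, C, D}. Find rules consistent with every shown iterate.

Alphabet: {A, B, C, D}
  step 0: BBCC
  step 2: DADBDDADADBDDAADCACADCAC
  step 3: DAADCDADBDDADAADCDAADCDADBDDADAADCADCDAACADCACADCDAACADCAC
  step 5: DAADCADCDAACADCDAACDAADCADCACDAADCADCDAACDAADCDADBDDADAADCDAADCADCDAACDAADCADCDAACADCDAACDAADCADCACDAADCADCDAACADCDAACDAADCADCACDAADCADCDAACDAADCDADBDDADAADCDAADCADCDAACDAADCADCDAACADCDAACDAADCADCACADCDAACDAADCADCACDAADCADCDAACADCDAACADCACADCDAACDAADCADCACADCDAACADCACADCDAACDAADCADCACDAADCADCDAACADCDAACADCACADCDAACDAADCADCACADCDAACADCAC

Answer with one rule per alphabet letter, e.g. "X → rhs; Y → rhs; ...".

A->ADC, B->DBD, C->AC, D->DA

  step 2 ⇒ step 3: DADBDDADADBDDAADCACADCAC ⇒ DA·ADC·DA·DBD·DA·DA·ADC·DA·ADC·DA·DBD·DA·DA·ADC·ADC·DA·AC·ADC·AC·ADC·DA·AC·ADC·AC
    A ↦ ADC
    B ↦ DBD
    C ↦ AC
    D ↦ DA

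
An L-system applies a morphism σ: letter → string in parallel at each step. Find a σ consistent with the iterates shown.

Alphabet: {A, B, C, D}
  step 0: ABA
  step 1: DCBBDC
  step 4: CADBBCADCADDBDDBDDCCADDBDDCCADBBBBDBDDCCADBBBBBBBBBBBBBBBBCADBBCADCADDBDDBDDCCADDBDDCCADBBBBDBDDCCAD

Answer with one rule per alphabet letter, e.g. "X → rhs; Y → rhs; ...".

  step 0 ⇒ step 1: ABA ⇒ DC·BB·DC
    A ↦ DC
    B ↦ BB
    C ↦ DBD  (constrained at step 1)
    D ↦ CAD  (constrained at step 1)

A->DC, B->BB, C->DBD, D->CAD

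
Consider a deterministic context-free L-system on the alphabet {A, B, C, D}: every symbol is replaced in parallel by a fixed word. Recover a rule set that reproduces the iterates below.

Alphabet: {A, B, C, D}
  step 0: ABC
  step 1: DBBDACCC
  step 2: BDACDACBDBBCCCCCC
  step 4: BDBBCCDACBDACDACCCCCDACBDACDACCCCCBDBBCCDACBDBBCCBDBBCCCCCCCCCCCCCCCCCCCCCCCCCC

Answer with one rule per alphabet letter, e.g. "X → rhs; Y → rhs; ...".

A->DBB, B->DAC, C->CC, D->B

  step 1 ⇒ step 2: DBBDACCC ⇒ B·DAC·DAC·B·DBB·CC·CC·CC
    A ↦ DBB
    B ↦ DAC
    C ↦ CC
    D ↦ B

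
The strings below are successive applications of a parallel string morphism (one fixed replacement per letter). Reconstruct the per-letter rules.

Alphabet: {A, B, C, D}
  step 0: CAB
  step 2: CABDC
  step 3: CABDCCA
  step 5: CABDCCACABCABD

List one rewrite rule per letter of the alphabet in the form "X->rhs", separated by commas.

  step 2 ⇒ step 3: CABDC ⇒ CA·B·D·C·CA
    A ↦ B
    B ↦ D
    C ↦ CA
    D ↦ C

A->B, B->D, C->CA, D->C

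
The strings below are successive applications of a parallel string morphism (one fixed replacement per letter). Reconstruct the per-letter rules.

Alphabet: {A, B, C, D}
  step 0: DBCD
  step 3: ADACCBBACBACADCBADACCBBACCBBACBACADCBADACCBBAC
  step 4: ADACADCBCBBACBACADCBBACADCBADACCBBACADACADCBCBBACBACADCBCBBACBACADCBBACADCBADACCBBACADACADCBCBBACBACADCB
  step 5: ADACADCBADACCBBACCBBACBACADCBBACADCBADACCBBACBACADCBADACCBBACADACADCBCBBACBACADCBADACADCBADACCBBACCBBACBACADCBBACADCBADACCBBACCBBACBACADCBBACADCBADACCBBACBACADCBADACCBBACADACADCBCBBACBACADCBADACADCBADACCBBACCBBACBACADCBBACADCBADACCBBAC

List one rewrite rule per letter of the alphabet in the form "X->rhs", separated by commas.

  step 4 ⇒ step 5: ADACADCBCBBACBACADCBBACADCBADACCBBACADACADCBCBBACBACADCBCBBACBACADCBBACADCBADACCBBACADACADCBCBBACBACADCB ⇒ AD·AC·AD·CB·AD·AC·CB·BAC·CB·BAC·BAC·AD·CB·BAC·AD·CB·AD·AC·CB·BAC·BAC·AD·CB·AD·AC·CB·BAC·AD·AC·AD·CB·CB·BAC·BAC·AD·CB·AD·AC·AD·CB·AD·AC·CB·BAC·CB·BAC·BAC·AD·CB·BAC·AD·CB·AD·AC·CB·BAC·CB·BAC·BAC·AD·CB·BAC·AD·CB·AD·AC·CB·BAC·BAC·AD·CB·AD·AC·CB·BAC·AD·AC·AD·CB·CB·BAC·BAC·AD·CB·AD·AC·AD·CB·AD·AC·CB·BAC·CB·BAC·BAC·AD·CB·BAC·AD·CB·AD·AC·CB·BAC
    A ↦ AD
    B ↦ BAC
    C ↦ CB
    D ↦ AC

A->AD, B->BAC, C->CB, D->AC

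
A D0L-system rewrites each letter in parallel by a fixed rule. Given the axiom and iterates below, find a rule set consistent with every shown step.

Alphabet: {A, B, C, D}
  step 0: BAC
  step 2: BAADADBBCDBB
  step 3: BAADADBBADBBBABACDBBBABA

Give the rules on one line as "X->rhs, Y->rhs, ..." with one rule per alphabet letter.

A->AD, B->BA, C->CD, D->BB

  step 2 ⇒ step 3: BAADADBBCDBB ⇒ BA·AD·AD·BB·AD·BB·BA·BA·CD·BB·BA·BA
    A ↦ AD
    B ↦ BA
    C ↦ CD
    D ↦ BB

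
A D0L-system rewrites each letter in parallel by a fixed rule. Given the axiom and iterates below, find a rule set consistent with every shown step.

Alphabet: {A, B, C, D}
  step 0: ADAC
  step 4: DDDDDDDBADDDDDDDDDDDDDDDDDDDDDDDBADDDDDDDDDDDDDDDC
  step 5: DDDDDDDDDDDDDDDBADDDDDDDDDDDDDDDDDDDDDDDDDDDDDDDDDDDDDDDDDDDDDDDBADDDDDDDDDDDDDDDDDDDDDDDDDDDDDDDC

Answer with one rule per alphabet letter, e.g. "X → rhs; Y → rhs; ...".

  step 4 ⇒ step 5: DDDDDDDBADDDDDDDDDDDDDDDDDDDDDDDBADDDDDDDDDDDDDDDC ⇒ DD·DD·DD·DD·DD·DD·DD·D·BA·DD·DD·DD·DD·DD·DD·DD·DD·DD·DD·DD·DD·DD·DD·DD·DD·DD·DD·DD·DD·DD·DD·DD·D·BA·DD·DD·DD·DD·DD·DD·DD·DD·DD·DD·DD·DD·DD·DD·DD·DC
    A ↦ BA
    B ↦ D
    C ↦ DC
    D ↦ DD

A->BA, B->D, C->DC, D->DD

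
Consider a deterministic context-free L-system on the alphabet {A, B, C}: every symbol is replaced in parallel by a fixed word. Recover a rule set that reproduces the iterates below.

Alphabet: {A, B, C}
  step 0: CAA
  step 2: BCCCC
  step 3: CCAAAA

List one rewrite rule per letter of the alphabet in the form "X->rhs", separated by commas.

  step 2 ⇒ step 3: BCCCC ⇒ CC·A·A·A·A
    B ↦ CC
    C ↦ A
    A ↦ B  (constrained at step 0)

A->B, B->CC, C->A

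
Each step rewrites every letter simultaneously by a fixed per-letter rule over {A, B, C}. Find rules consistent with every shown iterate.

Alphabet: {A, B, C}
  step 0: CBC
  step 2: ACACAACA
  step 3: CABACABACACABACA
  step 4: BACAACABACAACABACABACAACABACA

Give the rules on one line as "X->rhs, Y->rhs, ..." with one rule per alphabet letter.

A->CA, B->A, C->BA

  step 3 ⇒ step 4: CABACABACACABACA ⇒ BA·CA·A·CA·BA·CA·A·CA·BA·CA·BA·CA·A·CA·BA·CA
    A ↦ CA
    B ↦ A
    C ↦ BA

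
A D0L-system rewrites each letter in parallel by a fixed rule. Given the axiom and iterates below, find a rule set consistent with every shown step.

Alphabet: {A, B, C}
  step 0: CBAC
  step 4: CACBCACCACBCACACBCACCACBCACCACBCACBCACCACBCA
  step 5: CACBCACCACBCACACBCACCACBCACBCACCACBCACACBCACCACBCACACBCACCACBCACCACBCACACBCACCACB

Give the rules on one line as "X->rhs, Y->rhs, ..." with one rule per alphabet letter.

A->CB, B->C, C->CA

  step 4 ⇒ step 5: CACBCACCACBCACACBCACCACBCACCACBCACBCACCACBCA ⇒ CA·CB·CA·C·CA·CB·CA·CA·CB·CA·C·CA·CB·CA·CB·CA·C·CA·CB·CA·CA·CB·CA·C·CA·CB·CA·CA·CB·CA·C·CA·CB·CA·C·CA·CB·CA·CA·CB·CA·C·CA·CB
    A ↦ CB
    B ↦ C
    C ↦ CA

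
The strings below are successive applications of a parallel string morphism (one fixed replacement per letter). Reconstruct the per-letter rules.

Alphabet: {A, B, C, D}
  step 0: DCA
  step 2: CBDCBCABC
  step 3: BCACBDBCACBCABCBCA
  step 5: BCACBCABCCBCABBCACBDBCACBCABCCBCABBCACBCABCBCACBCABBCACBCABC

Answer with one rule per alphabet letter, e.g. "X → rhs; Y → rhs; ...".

A->B, B->C, C->BCA, D->BD

  step 2 ⇒ step 3: CBDCBCABC ⇒ BCA·C·BD·BCA·C·BCA·B·C·BCA
    A ↦ B
    B ↦ C
    C ↦ BCA
    D ↦ BD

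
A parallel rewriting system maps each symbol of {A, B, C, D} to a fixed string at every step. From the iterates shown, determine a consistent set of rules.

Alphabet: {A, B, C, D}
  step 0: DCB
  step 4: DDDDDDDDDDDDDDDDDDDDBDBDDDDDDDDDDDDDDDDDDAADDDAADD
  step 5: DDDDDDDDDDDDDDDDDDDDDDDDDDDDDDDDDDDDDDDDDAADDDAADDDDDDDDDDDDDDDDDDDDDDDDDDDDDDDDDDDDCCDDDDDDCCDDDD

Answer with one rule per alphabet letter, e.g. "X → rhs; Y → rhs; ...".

  step 4 ⇒ step 5: DDDDDDDDDDDDDDDDDDDDBDBDDDDDDDDDDDDDDDDDDAADDDAADD ⇒ DD·DD·DD·DD·DD·DD·DD·DD·DD·DD·DD·DD·DD·DD·DD·DD·DD·DD·DD·DD·DAA·DD·DAA·DD·DD·DD·DD·DD·DD·DD·DD·DD·DD·DD·DD·DD·DD·DD·DD·DD·DD·C·C·DD·DD·DD·C·C·DD·DD
    A ↦ C
    B ↦ DAA
    D ↦ DD
    C ↦ BD  (constrained at step 0)

A->C, B->DAA, C->BD, D->DD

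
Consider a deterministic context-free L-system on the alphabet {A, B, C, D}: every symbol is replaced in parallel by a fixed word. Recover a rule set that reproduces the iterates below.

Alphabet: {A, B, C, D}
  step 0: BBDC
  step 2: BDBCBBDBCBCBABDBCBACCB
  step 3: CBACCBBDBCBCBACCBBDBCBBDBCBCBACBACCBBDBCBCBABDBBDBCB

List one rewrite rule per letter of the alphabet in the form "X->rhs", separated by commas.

  step 2 ⇒ step 3: BDBCBBDBCBCBABDBCBACCB ⇒ CB·AC·CB·BDB·CB·CB·AC·CB·BDB·CB·BDB·CB·CBA·CB·AC·CB·BDB·CB·CBA·BDB·BDB·CB
    A ↦ CBA
    B ↦ CB
    C ↦ BDB
    D ↦ AC

A->CBA, B->CB, C->BDB, D->AC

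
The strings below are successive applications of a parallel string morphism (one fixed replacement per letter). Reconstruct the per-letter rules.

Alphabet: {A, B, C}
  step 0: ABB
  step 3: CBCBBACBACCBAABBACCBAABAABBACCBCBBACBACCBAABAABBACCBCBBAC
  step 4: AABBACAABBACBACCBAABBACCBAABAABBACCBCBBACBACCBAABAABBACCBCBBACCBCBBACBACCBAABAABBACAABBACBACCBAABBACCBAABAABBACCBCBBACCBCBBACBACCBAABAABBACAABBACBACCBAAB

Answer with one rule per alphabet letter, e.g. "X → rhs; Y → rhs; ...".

A->CB, B->BAC, C->AAB

  step 3 ⇒ step 4: CBCBBACBACCBAABBACCBAABAABBACCBCBBACBACCBAABAABBACCBCBBAC ⇒ AAB·BAC·AAB·BAC·BAC·CB·AAB·BAC·CB·AAB·AAB·BAC·CB·CB·BAC·BAC·CB·AAB·AAB·BAC·CB·CB·BAC·CB·CB·BAC·BAC·CB·AAB·AAB·BAC·AAB·BAC·BAC·CB·AAB·BAC·CB·AAB·AAB·BAC·CB·CB·BAC·CB·CB·BAC·BAC·CB·AAB·AAB·BAC·AAB·BAC·BAC·CB·AAB
    A ↦ CB
    B ↦ BAC
    C ↦ AAB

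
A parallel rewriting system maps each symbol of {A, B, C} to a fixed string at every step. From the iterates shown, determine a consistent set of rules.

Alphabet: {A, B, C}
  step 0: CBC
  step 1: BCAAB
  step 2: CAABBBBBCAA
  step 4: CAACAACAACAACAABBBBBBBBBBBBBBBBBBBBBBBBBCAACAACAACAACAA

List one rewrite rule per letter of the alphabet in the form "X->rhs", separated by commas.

A->BB, B->CAA, C->B

  step 1 ⇒ step 2: BCAAB ⇒ CAA·B·BB·BB·CAA
    A ↦ BB
    B ↦ CAA
    C ↦ B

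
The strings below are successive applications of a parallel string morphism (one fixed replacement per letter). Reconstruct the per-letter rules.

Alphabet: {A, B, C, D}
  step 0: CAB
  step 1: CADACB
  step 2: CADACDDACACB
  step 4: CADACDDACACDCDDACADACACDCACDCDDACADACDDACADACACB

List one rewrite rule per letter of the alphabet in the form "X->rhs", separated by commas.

  step 1 ⇒ step 2: CADACB ⇒ CA·DA·CD·DA·CA·CB
    A ↦ DA
    B ↦ CB
    C ↦ CA
    D ↦ CD

A->DA, B->CB, C->CA, D->CD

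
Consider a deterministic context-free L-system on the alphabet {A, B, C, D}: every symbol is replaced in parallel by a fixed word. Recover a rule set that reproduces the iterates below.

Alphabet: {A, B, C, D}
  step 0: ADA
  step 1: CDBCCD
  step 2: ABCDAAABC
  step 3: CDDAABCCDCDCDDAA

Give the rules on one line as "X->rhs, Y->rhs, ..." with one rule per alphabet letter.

A->CD, B->DA, C->A, D->BC

  step 2 ⇒ step 3: ABCDAAABC ⇒ CD·DA·A·BC·CD·CD·CD·DA·A
    A ↦ CD
    B ↦ DA
    C ↦ A
    D ↦ BC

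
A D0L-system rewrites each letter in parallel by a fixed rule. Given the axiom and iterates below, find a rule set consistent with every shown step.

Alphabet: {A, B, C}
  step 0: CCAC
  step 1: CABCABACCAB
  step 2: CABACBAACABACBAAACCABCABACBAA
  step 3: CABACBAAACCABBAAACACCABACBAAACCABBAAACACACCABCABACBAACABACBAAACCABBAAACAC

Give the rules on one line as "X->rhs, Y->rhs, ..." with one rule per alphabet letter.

  step 2 ⇒ step 3: CABACBAACABACBAAACCABCABACBAA ⇒ CAB·AC·BAA·AC·CAB·BAA·AC·AC·CAB·AC·BAA·AC·CAB·BAA·AC·AC·AC·CAB·CAB·AC·BAA·CAB·AC·BAA·AC·CAB·BAA·AC·AC
    A ↦ AC
    B ↦ BAA
    C ↦ CAB

A->AC, B->BAA, C->CAB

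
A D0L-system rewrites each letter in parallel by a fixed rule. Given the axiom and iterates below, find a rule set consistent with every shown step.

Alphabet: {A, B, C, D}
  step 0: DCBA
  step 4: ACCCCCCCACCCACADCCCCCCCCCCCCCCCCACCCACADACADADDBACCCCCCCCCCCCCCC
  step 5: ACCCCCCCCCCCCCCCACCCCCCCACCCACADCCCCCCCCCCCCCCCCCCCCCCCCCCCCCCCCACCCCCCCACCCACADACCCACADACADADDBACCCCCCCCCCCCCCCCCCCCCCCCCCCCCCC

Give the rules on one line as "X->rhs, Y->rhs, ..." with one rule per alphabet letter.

  step 4 ⇒ step 5: ACCCCCCCACCCACADCCCCCCCCCCCCCCCCACCCACADACADADDBACCCCCCCCCCCCCCC ⇒ AC·CC·CC·CC·CC·CC·CC·CC·AC·CC·CC·CC·AC·CC·AC·AD·CC·CC·CC·CC·CC·CC·CC·CC·CC·CC·CC·CC·CC·CC·CC·CC·AC·CC·CC·CC·AC·CC·AC·AD·AC·CC·AC·AD·AC·AD·AD·DB·AC·CC·CC·CC·CC·CC·CC·CC·CC·CC·CC·CC·CC·CC·CC·CC
    A ↦ AC
    B ↦ DB
    C ↦ CC
    D ↦ AD

A->AC, B->DB, C->CC, D->AD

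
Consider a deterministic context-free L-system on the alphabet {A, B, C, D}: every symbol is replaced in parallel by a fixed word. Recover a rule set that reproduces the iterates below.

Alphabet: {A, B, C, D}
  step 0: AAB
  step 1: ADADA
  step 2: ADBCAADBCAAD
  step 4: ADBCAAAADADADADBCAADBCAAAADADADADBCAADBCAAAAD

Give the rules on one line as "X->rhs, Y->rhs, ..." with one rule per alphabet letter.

A->AD, B->A, C->A, D->BCA

  step 1 ⇒ step 2: ADADA ⇒ AD·BCA·AD·BCA·AD
    A ↦ AD
    D ↦ BCA
  step 0 ⇒ step 1: AAB ⇒ AD·AD·A
    B ↦ A
    C ↦ A  (constrained at step 2)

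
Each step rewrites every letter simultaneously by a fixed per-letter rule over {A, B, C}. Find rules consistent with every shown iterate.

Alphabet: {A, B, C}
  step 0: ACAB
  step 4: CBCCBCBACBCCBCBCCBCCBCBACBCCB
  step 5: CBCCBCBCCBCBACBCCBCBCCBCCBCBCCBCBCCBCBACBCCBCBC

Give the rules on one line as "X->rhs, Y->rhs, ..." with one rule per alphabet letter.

A->BA, B->C, C->CB

  step 4 ⇒ step 5: CBCCBCBACBCCBCBCCBCCBCBACBCCB ⇒ CB·C·CB·CB·C·CB·C·BA·CB·C·CB·CB·C·CB·C·CB·CB·C·CB·CB·C·CB·C·BA·CB·C·CB·CB·C
    A ↦ BA
    B ↦ C
    C ↦ CB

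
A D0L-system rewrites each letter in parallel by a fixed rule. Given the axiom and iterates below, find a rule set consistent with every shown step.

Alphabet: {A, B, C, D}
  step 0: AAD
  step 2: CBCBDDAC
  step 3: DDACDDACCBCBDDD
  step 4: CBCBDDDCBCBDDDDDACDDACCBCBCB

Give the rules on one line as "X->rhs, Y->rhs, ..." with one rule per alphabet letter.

  step 3 ⇒ step 4: DDACDDACCBCBDDD ⇒ CB·CB·D·DD·CB·CB·D·DD·DD·AC·DD·AC·CB·CB·CB
    A ↦ D
    B ↦ AC
    C ↦ DD
    D ↦ CB

A->D, B->AC, C->DD, D->CB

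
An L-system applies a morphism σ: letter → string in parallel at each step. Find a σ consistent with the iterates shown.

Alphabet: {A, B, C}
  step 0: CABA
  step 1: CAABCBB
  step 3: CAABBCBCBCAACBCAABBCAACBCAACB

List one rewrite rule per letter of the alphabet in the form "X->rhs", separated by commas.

A->B, B->CB, C->CAA

  step 0 ⇒ step 1: CABA ⇒ CAA·B·CB·B
    A ↦ B
    B ↦ CB
    C ↦ CAA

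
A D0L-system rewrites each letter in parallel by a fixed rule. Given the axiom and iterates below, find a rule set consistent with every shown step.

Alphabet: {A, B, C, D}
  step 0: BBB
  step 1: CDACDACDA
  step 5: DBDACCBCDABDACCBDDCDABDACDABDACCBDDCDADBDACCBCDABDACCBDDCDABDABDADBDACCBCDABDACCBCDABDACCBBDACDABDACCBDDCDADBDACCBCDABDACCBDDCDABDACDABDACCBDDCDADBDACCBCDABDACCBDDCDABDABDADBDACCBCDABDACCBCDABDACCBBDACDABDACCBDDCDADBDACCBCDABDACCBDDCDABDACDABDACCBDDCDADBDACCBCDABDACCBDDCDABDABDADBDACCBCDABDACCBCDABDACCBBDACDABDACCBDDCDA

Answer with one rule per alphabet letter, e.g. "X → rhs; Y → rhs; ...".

A->CCB, B->CDA, C->D, D->BDA

  step 0 ⇒ step 1: BBB ⇒ CDA·CDA·CDA
    B ↦ CDA
    A ↦ CCB  (constrained at step 1)
    C ↦ D  (constrained at step 1)
    D ↦ BDA  (constrained at step 1)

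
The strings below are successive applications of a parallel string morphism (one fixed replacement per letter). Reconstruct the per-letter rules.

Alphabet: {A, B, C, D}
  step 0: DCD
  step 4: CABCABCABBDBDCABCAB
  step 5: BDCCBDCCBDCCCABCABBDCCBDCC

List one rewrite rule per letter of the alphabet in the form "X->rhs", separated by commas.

A->C, B->C, C->BD, D->AB

  step 4 ⇒ step 5: CABCABCABBDBDCABCAB ⇒ BD·C·C·BD·C·C·BD·C·C·C·AB·C·AB·BD·C·C·BD·C·C
    A ↦ C
    B ↦ C
    C ↦ BD
    D ↦ AB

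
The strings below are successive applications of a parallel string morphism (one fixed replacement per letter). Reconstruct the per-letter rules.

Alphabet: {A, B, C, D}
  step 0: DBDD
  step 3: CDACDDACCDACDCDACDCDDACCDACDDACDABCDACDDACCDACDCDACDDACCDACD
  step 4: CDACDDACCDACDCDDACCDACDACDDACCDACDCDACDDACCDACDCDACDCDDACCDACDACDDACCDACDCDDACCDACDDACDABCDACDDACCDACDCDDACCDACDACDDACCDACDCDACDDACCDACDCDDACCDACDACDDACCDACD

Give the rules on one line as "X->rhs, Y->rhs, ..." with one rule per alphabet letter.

A->DAC, B->DAB, C->CDA, D->CD

  step 3 ⇒ step 4: CDACDDACCDACDCDACDCDDACCDACDDACDABCDACDDACCDACDCDACDDACCDACD ⇒ CDA·CD·DAC·CDA·CD·CD·DAC·CDA·CDA·CD·DAC·CDA·CD·CDA·CD·DAC·CDA·CD·CDA·CD·CD·DAC·CDA·CDA·CD·DAC·CDA·CD·CD·DAC·CDA·CD·DAC·DAB·CDA·CD·DAC·CDA·CD·CD·DAC·CDA·CDA·CD·DAC·CDA·CD·CDA·CD·DAC·CDA·CD·CD·DAC·CDA·CDA·CD·DAC·CDA·CD
    A ↦ DAC
    B ↦ DAB
    C ↦ CDA
    D ↦ CD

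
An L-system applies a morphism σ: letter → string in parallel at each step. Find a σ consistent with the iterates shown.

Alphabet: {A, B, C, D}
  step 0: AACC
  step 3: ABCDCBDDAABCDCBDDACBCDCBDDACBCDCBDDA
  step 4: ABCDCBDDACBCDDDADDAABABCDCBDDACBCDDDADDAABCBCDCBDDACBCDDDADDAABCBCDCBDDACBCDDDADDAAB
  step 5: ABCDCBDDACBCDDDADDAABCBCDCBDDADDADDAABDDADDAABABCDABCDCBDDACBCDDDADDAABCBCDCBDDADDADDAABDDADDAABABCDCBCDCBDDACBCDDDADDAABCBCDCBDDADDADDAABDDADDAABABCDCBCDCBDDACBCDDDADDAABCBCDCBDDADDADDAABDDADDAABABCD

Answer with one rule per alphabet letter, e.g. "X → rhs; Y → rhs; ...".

A->AB, B->CD, C->CB, D->DDA

  step 4 ⇒ step 5: ABCDCBDDACBCDDDADDAABABCDCBDDACBCDDDADDAABCBCDCBDDACBCDDDADDAABCBCDCBDDACBCDDDADDAAB ⇒ AB·CD·CB·DDA·CB·CD·DDA·DDA·AB·CB·CD·CB·DDA·DDA·DDA·AB·DDA·DDA·AB·AB·CD·AB·CD·CB·DDA·CB·CD·DDA·DDA·AB·CB·CD·CB·DDA·DDA·DDA·AB·DDA·DDA·AB·AB·CD·CB·CD·CB·DDA·CB·CD·DDA·DDA·AB·CB·CD·CB·DDA·DDA·DDA·AB·DDA·DDA·AB·AB·CD·CB·CD·CB·DDA·CB·CD·DDA·DDA·AB·CB·CD·CB·DDA·DDA·DDA·AB·DDA·DDA·AB·AB·CD
    A ↦ AB
    B ↦ CD
    C ↦ CB
    D ↦ DDA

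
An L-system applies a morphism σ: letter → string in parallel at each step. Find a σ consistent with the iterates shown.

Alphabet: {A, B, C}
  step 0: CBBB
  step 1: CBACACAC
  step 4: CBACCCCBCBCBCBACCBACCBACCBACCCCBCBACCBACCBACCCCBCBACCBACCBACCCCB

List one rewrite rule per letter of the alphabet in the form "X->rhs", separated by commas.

  step 0 ⇒ step 1: CBBB ⇒ CB·AC·AC·AC
    B ↦ AC
    C ↦ CB
    A ↦ CC  (constrained at step 1)

A->CC, B->AC, C->CB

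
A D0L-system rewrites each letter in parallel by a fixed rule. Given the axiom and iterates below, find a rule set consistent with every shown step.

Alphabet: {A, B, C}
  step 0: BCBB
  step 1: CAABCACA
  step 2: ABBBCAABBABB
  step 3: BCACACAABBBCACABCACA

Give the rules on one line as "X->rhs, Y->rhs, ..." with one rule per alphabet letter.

A->B, B->CA, C->AB

  step 2 ⇒ step 3: ABBBCAABBABB ⇒ B·CA·CA·CA·AB·B·B·CA·CA·B·CA·CA
    A ↦ B
    B ↦ CA
    C ↦ AB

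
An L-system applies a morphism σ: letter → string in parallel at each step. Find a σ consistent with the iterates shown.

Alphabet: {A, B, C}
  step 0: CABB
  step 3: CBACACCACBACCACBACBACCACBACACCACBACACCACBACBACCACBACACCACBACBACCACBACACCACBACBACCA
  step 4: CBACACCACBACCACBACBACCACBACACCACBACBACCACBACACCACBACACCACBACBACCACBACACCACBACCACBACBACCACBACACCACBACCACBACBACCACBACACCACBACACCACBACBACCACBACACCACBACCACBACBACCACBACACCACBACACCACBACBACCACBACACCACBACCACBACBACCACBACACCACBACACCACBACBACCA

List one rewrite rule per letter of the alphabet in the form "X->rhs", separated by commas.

  step 3 ⇒ step 4: CBACACCACBACCACBACBACCACBACACCACBACACCACBACBACCACBACACCACBACBACCACBACACCACBACBACCA ⇒ CBA·CA·CCA·CBA·CCA·CBA·CBA·CCA·CBA·CA·CCA·CBA·CBA·CCA·CBA·CA·CCA·CBA·CA·CCA·CBA·CBA·CCA·CBA·CA·CCA·CBA·CCA·CBA·CBA·CCA·CBA·CA·CCA·CBA·CCA·CBA·CBA·CCA·CBA·CA·CCA·CBA·CA·CCA·CBA·CBA·CCA·CBA·CA·CCA·CBA·CCA·CBA·CBA·CCA·CBA·CA·CCA·CBA·CA·CCA·CBA·CBA·CCA·CBA·CA·CCA·CBA·CCA·CBA·CBA·CCA·CBA·CA·CCA·CBA·CA·CCA·CBA·CBA·CCA
    A ↦ CCA
    B ↦ CA
    C ↦ CBA

A->CCA, B->CA, C->CBA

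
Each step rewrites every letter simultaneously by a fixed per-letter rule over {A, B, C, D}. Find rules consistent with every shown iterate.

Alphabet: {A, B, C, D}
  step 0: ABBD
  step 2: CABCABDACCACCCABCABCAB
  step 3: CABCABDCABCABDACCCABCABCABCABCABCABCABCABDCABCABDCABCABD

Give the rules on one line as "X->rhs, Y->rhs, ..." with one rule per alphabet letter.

  step 2 ⇒ step 3: CABCABDACCACCCABCABCAB ⇒ CAB·CAB·D·CAB·CAB·D·ACC·CAB·CAB·CAB·CAB·CAB·CAB·CAB·CAB·D·CAB·CAB·D·CAB·CAB·D
    A ↦ CAB
    B ↦ D
    C ↦ CAB
    D ↦ ACC

A->CAB, B->D, C->CAB, D->ACC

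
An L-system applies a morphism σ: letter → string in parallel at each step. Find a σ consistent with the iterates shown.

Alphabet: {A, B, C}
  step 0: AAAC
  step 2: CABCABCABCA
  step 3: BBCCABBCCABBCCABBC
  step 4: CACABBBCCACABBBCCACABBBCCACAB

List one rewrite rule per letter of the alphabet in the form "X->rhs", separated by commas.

  step 3 ⇒ step 4: BBCCABBCCABBCCABBC ⇒ CA·CA·B·B·BC·CA·CA·B·B·BC·CA·CA·B·B·BC·CA·CA·B
    A ↦ BC
    B ↦ CA
    C ↦ B

A->BC, B->CA, C->B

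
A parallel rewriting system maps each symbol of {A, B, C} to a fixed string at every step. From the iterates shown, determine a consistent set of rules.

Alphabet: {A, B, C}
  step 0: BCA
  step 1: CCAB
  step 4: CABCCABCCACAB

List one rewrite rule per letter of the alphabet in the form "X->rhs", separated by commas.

A->B, B->C, C->CA

  step 0 ⇒ step 1: BCA ⇒ C·CA·B
    A ↦ B
    B ↦ C
    C ↦ CA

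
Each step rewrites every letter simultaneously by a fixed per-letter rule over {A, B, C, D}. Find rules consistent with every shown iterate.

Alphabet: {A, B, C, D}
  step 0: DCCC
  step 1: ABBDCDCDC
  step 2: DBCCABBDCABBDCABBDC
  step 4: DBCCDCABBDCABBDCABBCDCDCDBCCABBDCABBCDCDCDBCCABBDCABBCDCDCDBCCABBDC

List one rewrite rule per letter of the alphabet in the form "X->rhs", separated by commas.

A->DB, B->C, C->DC, D->ABB

  step 1 ⇒ step 2: ABBDCDCDC ⇒ DB·C·C·ABB·DC·ABB·DC·ABB·DC
    A ↦ DB
    B ↦ C
    C ↦ DC
    D ↦ ABB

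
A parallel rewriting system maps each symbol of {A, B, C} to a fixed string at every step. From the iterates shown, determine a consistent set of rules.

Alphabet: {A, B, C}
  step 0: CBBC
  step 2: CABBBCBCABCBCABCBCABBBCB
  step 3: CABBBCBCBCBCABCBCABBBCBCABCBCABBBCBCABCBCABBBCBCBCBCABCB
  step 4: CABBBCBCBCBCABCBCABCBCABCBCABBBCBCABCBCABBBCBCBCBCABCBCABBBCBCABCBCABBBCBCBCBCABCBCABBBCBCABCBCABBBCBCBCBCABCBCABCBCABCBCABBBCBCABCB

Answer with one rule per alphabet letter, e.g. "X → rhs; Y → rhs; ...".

A->BB, B->CB, C->CAB

  step 3 ⇒ step 4: CABBBCBCBCBCABCBCABBBCBCABCBCABBBCBCABCBCABBBCBCBCBCABCB ⇒ CAB·BB·CB·CB·CB·CAB·CB·CAB·CB·CAB·CB·CAB·BB·CB·CAB·CB·CAB·BB·CB·CB·CB·CAB·CB·CAB·BB·CB·CAB·CB·CAB·BB·CB·CB·CB·CAB·CB·CAB·BB·CB·CAB·CB·CAB·BB·CB·CB·CB·CAB·CB·CAB·CB·CAB·CB·CAB·BB·CB·CAB·CB
    A ↦ BB
    B ↦ CB
    C ↦ CAB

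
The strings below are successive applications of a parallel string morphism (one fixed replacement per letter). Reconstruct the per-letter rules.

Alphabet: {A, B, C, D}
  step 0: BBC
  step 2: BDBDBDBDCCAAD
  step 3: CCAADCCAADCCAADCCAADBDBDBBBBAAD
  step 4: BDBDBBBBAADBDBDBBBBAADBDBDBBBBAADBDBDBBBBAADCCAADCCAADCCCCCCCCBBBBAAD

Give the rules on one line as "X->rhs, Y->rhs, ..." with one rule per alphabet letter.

  step 3 ⇒ step 4: CCAADCCAADCCAADCCAADBDBDBBBBAAD ⇒ BD·BD·BB·BB·AAD·BD·BD·BB·BB·AAD·BD·BD·BB·BB·AAD·BD·BD·BB·BB·AAD·CC·AAD·CC·AAD·CC·CC·CC·CC·BB·BB·AAD
    A ↦ BB
    B ↦ CC
    C ↦ BD
    D ↦ AAD

A->BB, B->CC, C->BD, D->AAD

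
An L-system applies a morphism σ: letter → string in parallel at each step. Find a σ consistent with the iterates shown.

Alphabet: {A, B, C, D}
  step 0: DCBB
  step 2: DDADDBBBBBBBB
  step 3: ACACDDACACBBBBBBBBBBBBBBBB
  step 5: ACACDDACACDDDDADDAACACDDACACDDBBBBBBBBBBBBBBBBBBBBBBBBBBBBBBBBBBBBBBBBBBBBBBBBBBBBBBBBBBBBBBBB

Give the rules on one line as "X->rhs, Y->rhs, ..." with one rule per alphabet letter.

A->DD, B->BB, C->A, D->AC

  step 2 ⇒ step 3: DDADDBBBBBBBB ⇒ AC·AC·DD·AC·AC·BB·BB·BB·BB·BB·BB·BB·BB
    A ↦ DD
    B ↦ BB
    D ↦ AC
    C ↦ A  (constrained at step 0)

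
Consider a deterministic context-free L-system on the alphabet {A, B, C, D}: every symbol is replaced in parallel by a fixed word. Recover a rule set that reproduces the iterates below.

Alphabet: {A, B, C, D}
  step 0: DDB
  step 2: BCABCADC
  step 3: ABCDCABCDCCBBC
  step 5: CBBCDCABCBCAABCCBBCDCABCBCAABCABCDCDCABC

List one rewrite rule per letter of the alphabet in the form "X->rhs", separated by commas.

A->DC, B->A, C->BC, D->CB

  step 2 ⇒ step 3: BCABCADC ⇒ A·BC·DC·A·BC·DC·CB·BC
    A ↦ DC
    B ↦ A
    C ↦ BC
    D ↦ CB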